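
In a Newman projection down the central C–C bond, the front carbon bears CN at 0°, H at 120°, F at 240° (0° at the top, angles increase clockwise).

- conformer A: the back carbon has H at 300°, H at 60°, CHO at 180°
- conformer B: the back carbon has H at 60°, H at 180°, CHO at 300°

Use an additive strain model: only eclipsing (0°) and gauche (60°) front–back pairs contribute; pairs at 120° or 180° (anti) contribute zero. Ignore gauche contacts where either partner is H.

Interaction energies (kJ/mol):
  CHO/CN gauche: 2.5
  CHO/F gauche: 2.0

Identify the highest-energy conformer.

A (staggered): F(240°)/CHO(180°) gauche 2.0 → 2.0 kJ/mol.
B (staggered): CN(0°)/CHO(300°) gauche 2.5; F(240°)/CHO(300°) gauche 2.0 → 4.5 kJ/mol.
B has the highest total (4.5 kJ/mol).

B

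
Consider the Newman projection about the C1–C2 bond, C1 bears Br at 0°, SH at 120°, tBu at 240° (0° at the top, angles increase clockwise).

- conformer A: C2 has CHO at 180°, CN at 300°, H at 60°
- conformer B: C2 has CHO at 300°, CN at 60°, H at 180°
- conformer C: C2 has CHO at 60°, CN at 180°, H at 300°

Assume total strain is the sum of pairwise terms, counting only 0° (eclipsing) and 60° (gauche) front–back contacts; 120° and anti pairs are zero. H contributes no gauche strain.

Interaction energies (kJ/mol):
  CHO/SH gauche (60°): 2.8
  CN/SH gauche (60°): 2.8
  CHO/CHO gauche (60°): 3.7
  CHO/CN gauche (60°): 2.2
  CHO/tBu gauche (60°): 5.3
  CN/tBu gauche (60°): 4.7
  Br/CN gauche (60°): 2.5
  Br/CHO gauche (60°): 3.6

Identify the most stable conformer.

A (staggered): Br–CN gauche, SH–CHO gauche, tBu–CHO gauche, tBu–CN gauche; 2.5 + 2.8 + 5.3 + 4.7 = 15.3 kJ/mol.
B (staggered): Br–CHO gauche, Br–CN gauche, SH–CN gauche, tBu–CHO gauche; 3.6 + 2.5 + 2.8 + 5.3 = 14.2 kJ/mol.
C (staggered): Br–CHO gauche, SH–CHO gauche, SH–CN gauche, tBu–CN gauche; 3.6 + 2.8 + 2.8 + 4.7 = 13.9 kJ/mol.
C has the lowest total (13.9 kJ/mol).

C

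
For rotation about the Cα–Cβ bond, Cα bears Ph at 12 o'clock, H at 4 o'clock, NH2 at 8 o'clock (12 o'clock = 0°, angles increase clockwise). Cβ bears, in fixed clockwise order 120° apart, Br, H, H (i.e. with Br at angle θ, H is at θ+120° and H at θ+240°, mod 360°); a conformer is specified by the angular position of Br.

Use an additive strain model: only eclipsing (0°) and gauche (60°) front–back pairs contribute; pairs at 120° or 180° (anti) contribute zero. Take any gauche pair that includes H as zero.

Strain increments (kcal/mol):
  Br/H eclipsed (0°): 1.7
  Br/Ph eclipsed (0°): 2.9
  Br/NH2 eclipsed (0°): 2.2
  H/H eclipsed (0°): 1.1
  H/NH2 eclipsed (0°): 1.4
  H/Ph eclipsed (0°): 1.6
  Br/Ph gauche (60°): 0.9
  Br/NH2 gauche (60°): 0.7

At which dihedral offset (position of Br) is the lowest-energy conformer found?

180°

Br at 0° (eclipsed): Ph(0°)/Br(0°) eclipsed 2.9; H(120°)/H(120°) eclipsed 1.1; NH2(240°)/H(240°) eclipsed 1.4 → 5.4 kcal/mol.
Br at 60° (staggered): Ph(0°)/Br(60°) gauche 0.9 → 0.9 kcal/mol.
Br at 120° (eclipsed): Ph(0°)/H(0°) eclipsed 1.6; H(120°)/Br(120°) eclipsed 1.7; NH2(240°)/H(240°) eclipsed 1.4 → 4.7 kcal/mol.
Br at 180° (staggered): NH2(240°)/Br(180°) gauche 0.7 → 0.7 kcal/mol.
Br at 240° (eclipsed): Ph(0°)/H(0°) eclipsed 1.6; H(120°)/H(120°) eclipsed 1.1; NH2(240°)/Br(240°) eclipsed 2.2 → 4.9 kcal/mol.
Br at 300° (staggered): Ph(0°)/Br(300°) gauche 0.9; NH2(240°)/Br(300°) gauche 0.7 → 1.6 kcal/mol.
The minimum (0.7 kcal/mol) occurs with Br at 180°.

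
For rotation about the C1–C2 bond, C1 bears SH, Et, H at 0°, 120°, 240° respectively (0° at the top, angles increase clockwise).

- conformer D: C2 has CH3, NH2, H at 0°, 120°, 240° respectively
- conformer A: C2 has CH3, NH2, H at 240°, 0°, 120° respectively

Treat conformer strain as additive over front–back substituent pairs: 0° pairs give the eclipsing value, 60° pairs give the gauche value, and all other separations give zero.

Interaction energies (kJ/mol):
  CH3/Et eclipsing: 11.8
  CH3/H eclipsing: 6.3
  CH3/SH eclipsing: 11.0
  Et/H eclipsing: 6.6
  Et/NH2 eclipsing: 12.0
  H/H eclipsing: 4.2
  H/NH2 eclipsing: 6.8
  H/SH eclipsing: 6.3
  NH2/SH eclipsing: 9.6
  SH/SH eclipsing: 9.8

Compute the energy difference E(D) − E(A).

+4.7 kJ/mol

D (eclipsed): SH–CH3 eclipsed, Et–NH2 eclipsed, H–H eclipsed; 11.0 + 12.0 + 4.2 = 27.2 kJ/mol.
A (eclipsed): SH–NH2 eclipsed, Et–H eclipsed, H–CH3 eclipsed; 9.6 + 6.6 + 6.3 = 22.5 kJ/mol.
E(D) − E(A) = 27.2 − 22.5 = +4.7 kJ/mol.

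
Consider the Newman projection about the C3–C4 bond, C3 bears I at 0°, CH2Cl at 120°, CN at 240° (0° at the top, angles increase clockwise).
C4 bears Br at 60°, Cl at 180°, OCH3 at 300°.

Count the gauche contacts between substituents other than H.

6

Non-H gauche pairs: I(0°)/Br(60°); I(0°)/OCH3(300°); CH2Cl(120°)/Br(60°); CH2Cl(120°)/Cl(180°); CN(240°)/Cl(180°); CN(240°)/OCH3(300°) — 6 interactions.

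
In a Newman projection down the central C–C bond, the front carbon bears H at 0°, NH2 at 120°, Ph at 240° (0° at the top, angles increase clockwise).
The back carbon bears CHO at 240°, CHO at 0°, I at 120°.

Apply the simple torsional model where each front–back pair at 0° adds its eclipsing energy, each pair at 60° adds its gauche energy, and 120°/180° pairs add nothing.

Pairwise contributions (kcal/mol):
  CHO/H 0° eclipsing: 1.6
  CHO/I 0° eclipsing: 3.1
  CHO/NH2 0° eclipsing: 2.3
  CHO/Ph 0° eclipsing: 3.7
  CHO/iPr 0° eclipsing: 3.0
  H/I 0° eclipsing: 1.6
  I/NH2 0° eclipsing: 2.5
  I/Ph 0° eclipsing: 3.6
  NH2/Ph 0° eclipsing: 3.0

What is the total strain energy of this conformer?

This conformer is eclipsed. H at 0° is eclipsed with CHO at 0° (1.6); NH2 at 120° is eclipsed with I at 120° (2.5); Ph at 240° is eclipsed with CHO at 240° (3.7). Total 7.8 kcal/mol.

7.8 kcal/mol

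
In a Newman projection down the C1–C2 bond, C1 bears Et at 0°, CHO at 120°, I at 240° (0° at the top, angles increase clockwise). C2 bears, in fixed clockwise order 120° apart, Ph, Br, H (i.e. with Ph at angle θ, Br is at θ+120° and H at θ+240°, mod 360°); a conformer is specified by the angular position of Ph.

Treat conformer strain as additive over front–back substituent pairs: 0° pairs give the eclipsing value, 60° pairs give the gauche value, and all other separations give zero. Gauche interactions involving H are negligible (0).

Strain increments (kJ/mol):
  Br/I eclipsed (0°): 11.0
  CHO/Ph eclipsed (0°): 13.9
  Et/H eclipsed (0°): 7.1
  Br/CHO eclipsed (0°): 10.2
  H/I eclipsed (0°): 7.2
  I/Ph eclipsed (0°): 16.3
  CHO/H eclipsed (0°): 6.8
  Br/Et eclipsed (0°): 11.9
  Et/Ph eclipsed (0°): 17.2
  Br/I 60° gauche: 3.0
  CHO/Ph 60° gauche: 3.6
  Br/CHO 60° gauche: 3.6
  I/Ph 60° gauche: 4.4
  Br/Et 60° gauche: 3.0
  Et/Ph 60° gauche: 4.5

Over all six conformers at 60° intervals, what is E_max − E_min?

21.0 kJ/mol

Ph at 0° (eclipsed): Et(0°)/Ph(0°) eclipsed 17.2; CHO(120°)/Br(120°) eclipsed 10.2; I(240°)/H(240°) eclipsed 7.2 → 34.6 kJ/mol.
Ph at 60° (staggered): Et(0°)/Ph(60°) gauche 4.5; CHO(120°)/Ph(60°) gauche 3.6; CHO(120°)/Br(180°) gauche 3.6; I(240°)/Br(180°) gauche 3.0 → 14.7 kJ/mol.
Ph at 120° (eclipsed): Et(0°)/H(0°) eclipsed 7.1; CHO(120°)/Ph(120°) eclipsed 13.9; I(240°)/Br(240°) eclipsed 11.0 → 32.0 kJ/mol.
Ph at 180° (staggered): Et(0°)/Br(300°) gauche 3.0; CHO(120°)/Ph(180°) gauche 3.6; I(240°)/Ph(180°) gauche 4.4; I(240°)/Br(300°) gauche 3.0 → 14.0 kJ/mol.
Ph at 240° (eclipsed): Et(0°)/Br(0°) eclipsed 11.9; CHO(120°)/H(120°) eclipsed 6.8; I(240°)/Ph(240°) eclipsed 16.3 → 35.0 kJ/mol.
Ph at 300° (staggered): Et(0°)/Ph(300°) gauche 4.5; Et(0°)/Br(60°) gauche 3.0; CHO(120°)/Br(60°) gauche 3.6; I(240°)/Ph(300°) gauche 4.4 → 15.5 kJ/mol.
Max at 240° (35.0 kJ/mol), min at 180° (14.0 kJ/mol); barrier = 21.0 kJ/mol.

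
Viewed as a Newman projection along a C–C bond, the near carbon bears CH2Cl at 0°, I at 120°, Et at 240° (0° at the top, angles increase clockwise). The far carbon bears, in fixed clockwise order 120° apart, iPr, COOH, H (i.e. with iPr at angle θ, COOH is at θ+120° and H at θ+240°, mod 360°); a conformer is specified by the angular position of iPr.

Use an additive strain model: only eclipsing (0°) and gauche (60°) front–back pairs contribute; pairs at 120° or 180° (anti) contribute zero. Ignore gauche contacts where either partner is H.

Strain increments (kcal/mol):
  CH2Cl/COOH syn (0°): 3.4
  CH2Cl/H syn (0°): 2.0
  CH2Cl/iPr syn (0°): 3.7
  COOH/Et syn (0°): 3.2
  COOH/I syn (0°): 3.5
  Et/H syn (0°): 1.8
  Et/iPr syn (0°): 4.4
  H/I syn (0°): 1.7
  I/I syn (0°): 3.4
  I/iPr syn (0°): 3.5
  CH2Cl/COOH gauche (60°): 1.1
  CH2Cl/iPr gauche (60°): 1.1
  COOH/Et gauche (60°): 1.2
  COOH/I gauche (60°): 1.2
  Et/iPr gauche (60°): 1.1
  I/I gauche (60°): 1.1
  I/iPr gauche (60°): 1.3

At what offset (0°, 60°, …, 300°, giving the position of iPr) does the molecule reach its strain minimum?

iPr at 0° (eclipsed): CH2Cl–iPr eclipsed, I–COOH eclipsed, Et–H eclipsed; 3.7 + 3.5 + 1.8 = 9.0 kcal/mol.
iPr at 60° (staggered): CH2Cl–iPr gauche, I–iPr gauche, I–COOH gauche, Et–COOH gauche; 1.1 + 1.3 + 1.2 + 1.2 = 4.8 kcal/mol.
iPr at 120° (eclipsed): CH2Cl–H eclipsed, I–iPr eclipsed, Et–COOH eclipsed; 2.0 + 3.5 + 3.2 = 8.7 kcal/mol.
iPr at 180° (staggered): CH2Cl–COOH gauche, I–iPr gauche, Et–iPr gauche, Et–COOH gauche; 1.1 + 1.3 + 1.1 + 1.2 = 4.7 kcal/mol.
iPr at 240° (eclipsed): CH2Cl–COOH eclipsed, I–H eclipsed, Et–iPr eclipsed; 3.4 + 1.7 + 4.4 = 9.5 kcal/mol.
iPr at 300° (staggered): CH2Cl–iPr gauche, CH2Cl–COOH gauche, I–COOH gauche, Et–iPr gauche; 1.1 + 1.1 + 1.2 + 1.1 = 4.5 kcal/mol.
The minimum (4.5 kcal/mol) occurs with iPr at 300°.

300°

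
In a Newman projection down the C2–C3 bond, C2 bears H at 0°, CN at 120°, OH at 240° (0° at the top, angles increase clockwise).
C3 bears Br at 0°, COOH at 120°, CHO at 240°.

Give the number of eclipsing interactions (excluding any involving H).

Non-H eclipsing pairs: CN(120°)/COOH(120°); OH(240°)/CHO(240°) — 2 interactions.

2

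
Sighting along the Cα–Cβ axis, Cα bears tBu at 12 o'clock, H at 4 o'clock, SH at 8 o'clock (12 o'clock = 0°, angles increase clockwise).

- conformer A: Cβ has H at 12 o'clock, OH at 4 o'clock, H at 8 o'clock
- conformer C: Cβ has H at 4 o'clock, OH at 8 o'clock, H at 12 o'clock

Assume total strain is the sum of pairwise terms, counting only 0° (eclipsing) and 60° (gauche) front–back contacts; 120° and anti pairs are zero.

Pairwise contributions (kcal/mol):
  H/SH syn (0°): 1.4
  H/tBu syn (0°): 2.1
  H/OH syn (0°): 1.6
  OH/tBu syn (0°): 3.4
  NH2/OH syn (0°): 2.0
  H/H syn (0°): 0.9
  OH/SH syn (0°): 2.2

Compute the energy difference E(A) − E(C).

-0.1 kcal/mol

A (eclipsed): tBu–H eclipsed, H–OH eclipsed, SH–H eclipsed; 2.1 + 1.6 + 1.4 = 5.1 kcal/mol.
C (eclipsed): tBu–H eclipsed, H–H eclipsed, SH–OH eclipsed; 2.1 + 0.9 + 2.2 = 5.2 kcal/mol.
E(A) − E(C) = 5.1 − 5.2 = -0.1 kcal/mol.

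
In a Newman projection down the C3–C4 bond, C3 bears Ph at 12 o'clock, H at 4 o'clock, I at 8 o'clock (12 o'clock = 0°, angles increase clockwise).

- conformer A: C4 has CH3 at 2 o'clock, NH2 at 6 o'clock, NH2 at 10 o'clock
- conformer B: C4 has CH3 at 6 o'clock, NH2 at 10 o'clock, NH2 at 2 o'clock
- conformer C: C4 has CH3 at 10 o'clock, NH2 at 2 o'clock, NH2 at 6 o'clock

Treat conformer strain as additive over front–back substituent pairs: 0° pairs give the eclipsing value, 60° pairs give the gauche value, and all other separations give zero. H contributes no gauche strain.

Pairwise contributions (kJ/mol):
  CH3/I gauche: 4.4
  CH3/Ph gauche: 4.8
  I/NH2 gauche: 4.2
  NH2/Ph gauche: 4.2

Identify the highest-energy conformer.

C

A (staggered): Ph–CH3 gauche, Ph–NH2 gauche, I–NH2 gauche, I–NH2 gauche; 4.8 + 4.2 + 4.2 + 4.2 = 17.4 kJ/mol.
B (staggered): Ph–NH2 gauche, Ph–NH2 gauche, I–CH3 gauche, I–NH2 gauche; 4.2 + 4.2 + 4.4 + 4.2 = 17.0 kJ/mol.
C (staggered): Ph–CH3 gauche, Ph–NH2 gauche, I–CH3 gauche, I–NH2 gauche; 4.8 + 4.2 + 4.4 + 4.2 = 17.6 kJ/mol.
C has the highest total (17.6 kJ/mol).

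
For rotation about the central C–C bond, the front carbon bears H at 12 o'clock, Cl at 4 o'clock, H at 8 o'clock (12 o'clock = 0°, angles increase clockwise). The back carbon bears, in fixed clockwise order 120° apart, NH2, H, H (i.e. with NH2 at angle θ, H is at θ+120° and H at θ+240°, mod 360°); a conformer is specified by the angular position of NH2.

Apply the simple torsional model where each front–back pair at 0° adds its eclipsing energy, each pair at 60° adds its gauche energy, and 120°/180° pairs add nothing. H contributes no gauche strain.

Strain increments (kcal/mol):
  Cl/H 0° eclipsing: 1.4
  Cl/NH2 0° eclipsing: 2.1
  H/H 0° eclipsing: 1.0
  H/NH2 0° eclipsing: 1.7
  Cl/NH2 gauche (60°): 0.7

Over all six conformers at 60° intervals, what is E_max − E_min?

4.1 kcal/mol

NH2 at 0° (eclipsed): H–NH2 eclipsed, Cl–H eclipsed, H–H eclipsed; 1.7 + 1.4 + 1.0 = 4.1 kcal/mol.
NH2 at 60° (staggered): Cl–NH2 gauche; 0.7 = 0.7 kcal/mol.
NH2 at 120° (eclipsed): H–H eclipsed, Cl–NH2 eclipsed, H–H eclipsed; 1.0 + 2.1 + 1.0 = 4.1 kcal/mol.
NH2 at 180° (staggered): Cl–NH2 gauche; 0.7 = 0.7 kcal/mol.
NH2 at 240° (eclipsed): H–H eclipsed, Cl–H eclipsed, H–NH2 eclipsed; 1.0 + 1.4 + 1.7 = 4.1 kcal/mol.
NH2 at 300° (staggered): no non-H gauche contacts → 0.0 kcal/mol.
Max at 0° (4.1 kcal/mol), min at 300° (0.0 kcal/mol); barrier = 4.1 kcal/mol.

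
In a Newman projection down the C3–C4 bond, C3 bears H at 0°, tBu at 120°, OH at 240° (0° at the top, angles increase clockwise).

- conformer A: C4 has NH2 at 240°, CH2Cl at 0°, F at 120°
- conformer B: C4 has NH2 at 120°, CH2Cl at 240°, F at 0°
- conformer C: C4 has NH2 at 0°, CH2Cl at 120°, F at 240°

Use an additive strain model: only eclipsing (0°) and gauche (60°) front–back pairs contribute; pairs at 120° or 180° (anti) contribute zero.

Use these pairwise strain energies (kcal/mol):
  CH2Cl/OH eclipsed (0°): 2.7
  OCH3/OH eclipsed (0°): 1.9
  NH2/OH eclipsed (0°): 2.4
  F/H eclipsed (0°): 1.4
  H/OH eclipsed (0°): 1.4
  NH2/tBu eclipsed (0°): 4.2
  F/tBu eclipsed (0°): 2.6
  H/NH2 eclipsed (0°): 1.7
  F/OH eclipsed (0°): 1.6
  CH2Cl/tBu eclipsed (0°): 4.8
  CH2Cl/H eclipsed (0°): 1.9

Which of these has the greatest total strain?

A (eclipsed): H(0°)/CH2Cl(0°) eclipsed 1.9; tBu(120°)/F(120°) eclipsed 2.6; OH(240°)/NH2(240°) eclipsed 2.4 → 6.9 kcal/mol.
B (eclipsed): H(0°)/F(0°) eclipsed 1.4; tBu(120°)/NH2(120°) eclipsed 4.2; OH(240°)/CH2Cl(240°) eclipsed 2.7 → 8.3 kcal/mol.
C (eclipsed): H(0°)/NH2(0°) eclipsed 1.7; tBu(120°)/CH2Cl(120°) eclipsed 4.8; OH(240°)/F(240°) eclipsed 1.6 → 8.1 kcal/mol.
B has the highest total (8.3 kcal/mol).

B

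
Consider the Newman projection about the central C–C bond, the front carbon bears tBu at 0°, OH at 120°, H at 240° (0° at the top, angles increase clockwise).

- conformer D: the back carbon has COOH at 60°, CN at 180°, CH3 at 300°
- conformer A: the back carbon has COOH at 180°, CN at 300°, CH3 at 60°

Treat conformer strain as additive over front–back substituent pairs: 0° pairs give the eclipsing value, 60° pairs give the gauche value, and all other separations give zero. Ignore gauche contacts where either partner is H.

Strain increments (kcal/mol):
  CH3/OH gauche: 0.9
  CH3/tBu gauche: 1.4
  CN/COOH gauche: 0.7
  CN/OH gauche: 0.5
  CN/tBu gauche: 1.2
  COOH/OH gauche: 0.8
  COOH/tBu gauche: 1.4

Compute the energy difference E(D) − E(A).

-0.2 kcal/mol

D (staggered): tBu(0°)/COOH(60°) gauche 1.4; tBu(0°)/CH3(300°) gauche 1.4; OH(120°)/COOH(60°) gauche 0.8; OH(120°)/CN(180°) gauche 0.5 → 4.1 kcal/mol.
A (staggered): tBu(0°)/CN(300°) gauche 1.2; tBu(0°)/CH3(60°) gauche 1.4; OH(120°)/COOH(180°) gauche 0.8; OH(120°)/CH3(60°) gauche 0.9 → 4.3 kcal/mol.
E(D) − E(A) = 4.1 − 4.3 = -0.2 kcal/mol.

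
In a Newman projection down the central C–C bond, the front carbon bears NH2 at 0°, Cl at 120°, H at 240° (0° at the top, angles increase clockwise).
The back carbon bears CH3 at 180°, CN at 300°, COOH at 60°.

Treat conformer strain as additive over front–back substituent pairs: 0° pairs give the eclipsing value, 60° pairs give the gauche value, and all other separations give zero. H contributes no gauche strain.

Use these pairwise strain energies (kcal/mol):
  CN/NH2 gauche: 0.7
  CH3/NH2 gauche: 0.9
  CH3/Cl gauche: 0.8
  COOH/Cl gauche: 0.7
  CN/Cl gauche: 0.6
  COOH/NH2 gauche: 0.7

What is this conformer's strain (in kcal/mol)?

This conformer (staggered): NH2(0°)/CN(300°) gauche 0.7; NH2(0°)/COOH(60°) gauche 0.7; Cl(120°)/CH3(180°) gauche 0.8; Cl(120°)/COOH(60°) gauche 0.7 → 2.9 kcal/mol.

2.9 kcal/mol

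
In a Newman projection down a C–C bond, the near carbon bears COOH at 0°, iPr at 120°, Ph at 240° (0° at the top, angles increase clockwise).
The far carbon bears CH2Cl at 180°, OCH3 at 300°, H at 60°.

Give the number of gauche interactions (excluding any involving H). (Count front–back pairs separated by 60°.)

Non-H gauche pairs: COOH(0°)/OCH3(300°); iPr(120°)/CH2Cl(180°); Ph(240°)/CH2Cl(180°); Ph(240°)/OCH3(300°) — 4 interactions.

4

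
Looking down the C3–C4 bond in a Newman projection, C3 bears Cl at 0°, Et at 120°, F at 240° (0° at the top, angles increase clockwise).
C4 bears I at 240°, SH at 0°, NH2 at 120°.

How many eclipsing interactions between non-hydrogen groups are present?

3

Non-H eclipsing pairs: Cl(0°)/SH(0°); Et(120°)/NH2(120°); F(240°)/I(240°) — 3 interactions.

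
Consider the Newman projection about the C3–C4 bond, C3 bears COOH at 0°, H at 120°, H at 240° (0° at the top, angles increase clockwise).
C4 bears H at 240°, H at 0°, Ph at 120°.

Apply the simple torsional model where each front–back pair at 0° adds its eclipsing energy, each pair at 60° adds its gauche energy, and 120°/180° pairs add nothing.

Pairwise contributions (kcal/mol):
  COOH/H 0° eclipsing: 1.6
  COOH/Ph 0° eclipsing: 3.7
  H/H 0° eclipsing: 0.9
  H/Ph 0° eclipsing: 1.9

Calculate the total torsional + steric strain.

This conformer is eclipsed. COOH at 0° is eclipsed with H at 0° (1.6); H at 120° is eclipsed with Ph at 120° (1.9); H at 240° is eclipsed with H at 240° (0.9). Total 4.4 kcal/mol.

4.4 kcal/mol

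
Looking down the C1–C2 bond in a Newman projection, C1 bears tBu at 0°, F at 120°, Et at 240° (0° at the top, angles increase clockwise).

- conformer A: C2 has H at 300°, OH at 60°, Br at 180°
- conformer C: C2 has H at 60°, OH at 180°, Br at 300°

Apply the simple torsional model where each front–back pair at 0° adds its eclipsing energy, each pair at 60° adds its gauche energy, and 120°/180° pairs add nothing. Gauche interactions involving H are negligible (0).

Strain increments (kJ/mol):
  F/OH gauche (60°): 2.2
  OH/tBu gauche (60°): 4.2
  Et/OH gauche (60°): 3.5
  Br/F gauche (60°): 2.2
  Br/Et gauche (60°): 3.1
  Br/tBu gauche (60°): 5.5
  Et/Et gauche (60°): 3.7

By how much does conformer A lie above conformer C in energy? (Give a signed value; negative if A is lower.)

A (staggered): tBu(0°)/OH(60°) gauche 4.2; F(120°)/OH(60°) gauche 2.2; F(120°)/Br(180°) gauche 2.2; Et(240°)/Br(180°) gauche 3.1 → 11.7 kJ/mol.
C (staggered): tBu(0°)/Br(300°) gauche 5.5; F(120°)/OH(180°) gauche 2.2; Et(240°)/OH(180°) gauche 3.5; Et(240°)/Br(300°) gauche 3.1 → 14.3 kJ/mol.
E(A) − E(C) = 11.7 − 14.3 = -2.6 kJ/mol.

-2.6 kJ/mol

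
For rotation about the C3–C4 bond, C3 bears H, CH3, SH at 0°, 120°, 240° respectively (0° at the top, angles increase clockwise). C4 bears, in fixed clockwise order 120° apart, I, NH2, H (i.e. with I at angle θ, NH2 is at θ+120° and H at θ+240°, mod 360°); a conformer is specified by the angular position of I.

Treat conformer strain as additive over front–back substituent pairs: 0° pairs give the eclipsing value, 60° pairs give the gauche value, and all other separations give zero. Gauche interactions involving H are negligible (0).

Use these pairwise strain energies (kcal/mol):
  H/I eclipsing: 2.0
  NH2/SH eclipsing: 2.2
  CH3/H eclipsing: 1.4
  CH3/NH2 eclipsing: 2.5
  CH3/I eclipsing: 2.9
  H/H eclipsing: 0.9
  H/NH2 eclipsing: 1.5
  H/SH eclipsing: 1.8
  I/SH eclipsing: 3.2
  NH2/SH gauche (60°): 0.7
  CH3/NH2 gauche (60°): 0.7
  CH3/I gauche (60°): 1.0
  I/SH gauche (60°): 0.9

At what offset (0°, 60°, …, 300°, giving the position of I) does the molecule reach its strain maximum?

0°

I at 0° (eclipsed): H–I eclipsed, CH3–NH2 eclipsed, SH–H eclipsed; 2.0 + 2.5 + 1.8 = 6.3 kcal/mol.
I at 60° (staggered): CH3–I gauche, CH3–NH2 gauche, SH–NH2 gauche; 1.0 + 0.7 + 0.7 = 2.4 kcal/mol.
I at 120° (eclipsed): H–H eclipsed, CH3–I eclipsed, SH–NH2 eclipsed; 0.9 + 2.9 + 2.2 = 6.0 kcal/mol.
I at 180° (staggered): CH3–I gauche, SH–I gauche, SH–NH2 gauche; 1.0 + 0.9 + 0.7 = 2.6 kcal/mol.
I at 240° (eclipsed): H–NH2 eclipsed, CH3–H eclipsed, SH–I eclipsed; 1.5 + 1.4 + 3.2 = 6.1 kcal/mol.
I at 300° (staggered): CH3–NH2 gauche, SH–I gauche; 0.7 + 0.9 = 1.6 kcal/mol.
The maximum (6.3 kcal/mol) occurs with I at 0°.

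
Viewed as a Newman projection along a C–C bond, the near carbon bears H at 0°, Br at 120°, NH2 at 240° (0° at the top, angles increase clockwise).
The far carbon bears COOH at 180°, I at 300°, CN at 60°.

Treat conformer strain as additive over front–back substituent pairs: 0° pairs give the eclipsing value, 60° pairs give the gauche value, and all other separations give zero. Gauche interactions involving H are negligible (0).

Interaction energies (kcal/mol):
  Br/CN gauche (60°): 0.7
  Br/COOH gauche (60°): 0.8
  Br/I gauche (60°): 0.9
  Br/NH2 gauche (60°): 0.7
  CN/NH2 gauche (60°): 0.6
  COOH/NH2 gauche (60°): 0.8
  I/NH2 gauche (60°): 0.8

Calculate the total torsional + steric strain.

This conformer (staggered): Br–COOH gauche, Br–CN gauche, NH2–COOH gauche, NH2–I gauche; 0.8 + 0.7 + 0.8 + 0.8 = 3.1 kcal/mol.

3.1 kcal/mol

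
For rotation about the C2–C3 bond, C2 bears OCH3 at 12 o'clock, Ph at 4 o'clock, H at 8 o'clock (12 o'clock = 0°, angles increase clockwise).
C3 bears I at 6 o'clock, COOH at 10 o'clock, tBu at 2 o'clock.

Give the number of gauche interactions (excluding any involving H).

4

Non-H gauche pairs: OCH3(0°)/COOH(300°); OCH3(0°)/tBu(60°); Ph(120°)/I(180°); Ph(120°)/tBu(60°) — 4 interactions.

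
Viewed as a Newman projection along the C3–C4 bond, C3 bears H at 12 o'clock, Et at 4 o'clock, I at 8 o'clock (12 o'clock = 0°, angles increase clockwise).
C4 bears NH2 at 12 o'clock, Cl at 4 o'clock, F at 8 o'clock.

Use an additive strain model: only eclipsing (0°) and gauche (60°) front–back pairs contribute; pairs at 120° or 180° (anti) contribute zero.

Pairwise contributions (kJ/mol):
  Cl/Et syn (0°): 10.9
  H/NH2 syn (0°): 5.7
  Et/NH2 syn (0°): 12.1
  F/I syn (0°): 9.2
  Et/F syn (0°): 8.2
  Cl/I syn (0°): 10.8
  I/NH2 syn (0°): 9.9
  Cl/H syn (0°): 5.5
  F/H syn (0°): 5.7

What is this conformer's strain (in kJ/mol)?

This conformer (eclipsed): H–NH2 eclipsed, Et–Cl eclipsed, I–F eclipsed; 5.7 + 10.9 + 9.2 = 25.8 kJ/mol.

25.8 kJ/mol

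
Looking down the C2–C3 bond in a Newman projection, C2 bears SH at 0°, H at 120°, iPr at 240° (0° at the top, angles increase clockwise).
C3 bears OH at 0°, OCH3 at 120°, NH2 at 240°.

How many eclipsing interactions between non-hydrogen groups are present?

2

Non-H eclipsing pairs: SH(0°)/OH(0°); iPr(240°)/NH2(240°) — 2 interactions.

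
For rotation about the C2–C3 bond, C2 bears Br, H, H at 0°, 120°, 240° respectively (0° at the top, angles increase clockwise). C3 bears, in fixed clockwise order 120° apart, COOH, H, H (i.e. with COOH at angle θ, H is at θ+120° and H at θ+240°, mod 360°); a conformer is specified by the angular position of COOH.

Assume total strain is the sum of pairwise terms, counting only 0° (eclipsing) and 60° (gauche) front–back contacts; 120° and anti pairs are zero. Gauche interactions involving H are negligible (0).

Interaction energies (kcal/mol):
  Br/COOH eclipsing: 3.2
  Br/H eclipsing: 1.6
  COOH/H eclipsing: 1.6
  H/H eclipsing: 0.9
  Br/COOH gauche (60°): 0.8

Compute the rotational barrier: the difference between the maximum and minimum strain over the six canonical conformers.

COOH at 0° is eclipsed. Br at 0° is eclipsed with COOH at 0° (3.2); H at 120° is eclipsed with H at 120° (0.9); H at 240° is eclipsed with H at 240° (0.9). Total 5.0 kcal/mol.
COOH at 60° is staggered. Br at 0° is gauche with COOH at 60° (0.8). Total 0.8 kcal/mol.
COOH at 120° is eclipsed. Br at 0° is eclipsed with H at 0° (1.6); H at 120° is eclipsed with COOH at 120° (1.6); H at 240° is eclipsed with H at 240° (0.9). Total 4.1 kcal/mol.
COOH at 180° (staggered): no non-H gauche contacts → 0.0 kcal/mol.
COOH at 240° is eclipsed. Br at 0° is eclipsed with H at 0° (1.6); H at 120° is eclipsed with H at 120° (0.9); H at 240° is eclipsed with COOH at 240° (1.6). Total 4.1 kcal/mol.
COOH at 300° is staggered. Br at 0° is gauche with COOH at 300° (0.8). Total 0.8 kcal/mol.
Max at 0° (5.0 kcal/mol), min at 180° (0.0 kcal/mol); barrier = 5.0 kcal/mol.

5.0 kcal/mol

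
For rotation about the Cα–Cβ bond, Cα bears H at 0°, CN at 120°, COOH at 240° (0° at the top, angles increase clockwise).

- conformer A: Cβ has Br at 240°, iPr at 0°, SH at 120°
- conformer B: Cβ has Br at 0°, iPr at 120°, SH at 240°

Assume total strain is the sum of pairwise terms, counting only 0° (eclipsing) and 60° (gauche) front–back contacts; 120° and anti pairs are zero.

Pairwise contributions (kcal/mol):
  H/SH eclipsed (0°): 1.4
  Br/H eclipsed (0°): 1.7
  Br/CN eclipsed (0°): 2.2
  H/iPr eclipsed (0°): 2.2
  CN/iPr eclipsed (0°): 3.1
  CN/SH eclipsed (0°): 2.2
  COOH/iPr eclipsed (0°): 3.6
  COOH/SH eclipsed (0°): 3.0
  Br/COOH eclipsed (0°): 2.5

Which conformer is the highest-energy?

A (eclipsed): H(0°)/iPr(0°) eclipsed 2.2; CN(120°)/SH(120°) eclipsed 2.2; COOH(240°)/Br(240°) eclipsed 2.5 → 6.9 kcal/mol.
B (eclipsed): H(0°)/Br(0°) eclipsed 1.7; CN(120°)/iPr(120°) eclipsed 3.1; COOH(240°)/SH(240°) eclipsed 3.0 → 7.8 kcal/mol.
B has the highest total (7.8 kcal/mol).

B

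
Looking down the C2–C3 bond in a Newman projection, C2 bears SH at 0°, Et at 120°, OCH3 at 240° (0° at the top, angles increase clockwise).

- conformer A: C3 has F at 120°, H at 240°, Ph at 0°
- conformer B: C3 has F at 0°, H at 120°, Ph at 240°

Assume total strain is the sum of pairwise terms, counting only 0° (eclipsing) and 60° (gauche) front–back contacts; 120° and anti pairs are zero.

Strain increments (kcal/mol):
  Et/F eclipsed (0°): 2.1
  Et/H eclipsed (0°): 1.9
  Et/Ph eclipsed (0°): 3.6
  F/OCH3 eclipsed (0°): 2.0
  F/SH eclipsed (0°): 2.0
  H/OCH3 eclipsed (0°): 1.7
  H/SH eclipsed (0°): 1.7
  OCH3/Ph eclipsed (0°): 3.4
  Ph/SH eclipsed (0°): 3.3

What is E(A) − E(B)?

-0.2 kcal/mol

A (eclipsed): SH–Ph eclipsed, Et–F eclipsed, OCH3–H eclipsed; 3.3 + 2.1 + 1.7 = 7.1 kcal/mol.
B (eclipsed): SH–F eclipsed, Et–H eclipsed, OCH3–Ph eclipsed; 2.0 + 1.9 + 3.4 = 7.3 kcal/mol.
E(A) − E(B) = 7.1 − 7.3 = -0.2 kcal/mol.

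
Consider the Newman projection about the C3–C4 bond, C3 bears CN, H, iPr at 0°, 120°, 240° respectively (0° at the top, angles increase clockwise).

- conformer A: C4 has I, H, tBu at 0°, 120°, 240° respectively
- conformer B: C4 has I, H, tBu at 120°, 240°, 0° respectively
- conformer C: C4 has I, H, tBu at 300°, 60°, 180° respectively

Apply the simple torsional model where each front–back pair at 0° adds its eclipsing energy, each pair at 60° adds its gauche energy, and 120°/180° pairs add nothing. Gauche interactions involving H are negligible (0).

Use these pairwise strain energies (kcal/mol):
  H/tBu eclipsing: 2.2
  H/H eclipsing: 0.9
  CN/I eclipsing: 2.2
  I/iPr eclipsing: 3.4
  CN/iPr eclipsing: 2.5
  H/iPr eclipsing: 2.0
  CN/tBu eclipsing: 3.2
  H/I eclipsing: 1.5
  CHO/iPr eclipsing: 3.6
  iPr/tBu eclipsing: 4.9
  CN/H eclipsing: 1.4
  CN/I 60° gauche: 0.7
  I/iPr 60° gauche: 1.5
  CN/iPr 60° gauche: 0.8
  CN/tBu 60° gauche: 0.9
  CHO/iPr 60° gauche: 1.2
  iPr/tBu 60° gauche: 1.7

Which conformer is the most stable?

C

A is eclipsed. CN at 0° is eclipsed with I at 0° (2.2); H at 120° is eclipsed with H at 120° (0.9); iPr at 240° is eclipsed with tBu at 240° (4.9). Total 8.0 kcal/mol.
B is eclipsed. CN at 0° is eclipsed with tBu at 0° (3.2); H at 120° is eclipsed with I at 120° (1.5); iPr at 240° is eclipsed with H at 240° (2.0). Total 6.7 kcal/mol.
C is staggered. CN at 0° is gauche with I at 300° (0.7); iPr at 240° is gauche with I at 300° (1.5); iPr at 240° is gauche with tBu at 180° (1.7). Total 3.9 kcal/mol.
C has the lowest total (3.9 kcal/mol).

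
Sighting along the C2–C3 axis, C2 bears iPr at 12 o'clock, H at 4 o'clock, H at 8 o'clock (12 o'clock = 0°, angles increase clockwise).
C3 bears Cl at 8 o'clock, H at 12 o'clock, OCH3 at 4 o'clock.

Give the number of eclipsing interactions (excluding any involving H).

Every eclipsing pair involves H, so the count is 0.

0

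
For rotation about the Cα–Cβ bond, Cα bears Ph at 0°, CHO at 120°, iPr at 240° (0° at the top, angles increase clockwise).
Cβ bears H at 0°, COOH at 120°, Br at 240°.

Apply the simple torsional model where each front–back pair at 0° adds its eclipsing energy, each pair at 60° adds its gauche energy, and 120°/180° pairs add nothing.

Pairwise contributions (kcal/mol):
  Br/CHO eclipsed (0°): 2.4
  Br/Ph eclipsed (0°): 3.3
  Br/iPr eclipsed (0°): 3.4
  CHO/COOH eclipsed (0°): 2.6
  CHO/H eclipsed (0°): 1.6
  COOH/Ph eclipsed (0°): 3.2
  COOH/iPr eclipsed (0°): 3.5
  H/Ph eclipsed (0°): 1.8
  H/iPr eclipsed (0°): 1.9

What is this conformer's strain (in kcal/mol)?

This conformer (eclipsed): Ph(0°)/H(0°) eclipsed 1.8; CHO(120°)/COOH(120°) eclipsed 2.6; iPr(240°)/Br(240°) eclipsed 3.4 → 7.8 kcal/mol.

7.8 kcal/mol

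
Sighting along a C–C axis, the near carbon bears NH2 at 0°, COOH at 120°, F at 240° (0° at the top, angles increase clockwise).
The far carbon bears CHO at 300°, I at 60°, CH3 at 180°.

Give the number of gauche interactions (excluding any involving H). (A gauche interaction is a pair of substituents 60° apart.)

6

Non-H gauche pairs: NH2(0°)/CHO(300°); NH2(0°)/I(60°); COOH(120°)/I(60°); COOH(120°)/CH3(180°); F(240°)/CHO(300°); F(240°)/CH3(180°) — 6 interactions.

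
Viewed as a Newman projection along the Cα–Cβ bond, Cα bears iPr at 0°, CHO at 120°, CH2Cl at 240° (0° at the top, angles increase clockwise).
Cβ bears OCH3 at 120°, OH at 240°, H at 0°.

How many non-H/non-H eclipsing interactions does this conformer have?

Non-H eclipsing pairs: CHO(120°)/OCH3(120°); CH2Cl(240°)/OH(240°) — 2 interactions.

2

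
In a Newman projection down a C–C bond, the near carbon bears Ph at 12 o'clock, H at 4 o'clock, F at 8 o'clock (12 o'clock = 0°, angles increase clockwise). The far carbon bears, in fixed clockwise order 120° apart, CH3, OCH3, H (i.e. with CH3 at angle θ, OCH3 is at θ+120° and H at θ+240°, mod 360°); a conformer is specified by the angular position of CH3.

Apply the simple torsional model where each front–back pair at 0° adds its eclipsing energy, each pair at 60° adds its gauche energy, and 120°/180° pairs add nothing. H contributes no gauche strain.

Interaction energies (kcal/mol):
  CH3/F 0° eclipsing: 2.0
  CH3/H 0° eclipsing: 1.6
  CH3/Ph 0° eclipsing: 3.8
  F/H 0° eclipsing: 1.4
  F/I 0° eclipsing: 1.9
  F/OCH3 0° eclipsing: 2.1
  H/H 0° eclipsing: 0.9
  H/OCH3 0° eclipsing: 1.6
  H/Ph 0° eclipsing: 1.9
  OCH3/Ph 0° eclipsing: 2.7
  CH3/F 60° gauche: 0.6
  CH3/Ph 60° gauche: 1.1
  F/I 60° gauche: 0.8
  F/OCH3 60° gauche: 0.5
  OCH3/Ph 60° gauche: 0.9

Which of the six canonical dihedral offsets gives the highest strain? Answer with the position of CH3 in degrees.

CH3 at 0° is eclipsed. Ph at 0° is eclipsed with CH3 at 0° (3.8); H at 120° is eclipsed with OCH3 at 120° (1.6); F at 240° is eclipsed with H at 240° (1.4). Total 6.8 kcal/mol.
CH3 at 60° is staggered. Ph at 0° is gauche with CH3 at 60° (1.1); F at 240° is gauche with OCH3 at 180° (0.5). Total 1.6 kcal/mol.
CH3 at 120° is eclipsed. Ph at 0° is eclipsed with H at 0° (1.9); H at 120° is eclipsed with CH3 at 120° (1.6); F at 240° is eclipsed with OCH3 at 240° (2.1). Total 5.6 kcal/mol.
CH3 at 180° is staggered. Ph at 0° is gauche with OCH3 at 300° (0.9); F at 240° is gauche with CH3 at 180° (0.6); F at 240° is gauche with OCH3 at 300° (0.5). Total 2.0 kcal/mol.
CH3 at 240° is eclipsed. Ph at 0° is eclipsed with OCH3 at 0° (2.7); H at 120° is eclipsed with H at 120° (0.9); F at 240° is eclipsed with CH3 at 240° (2.0). Total 5.6 kcal/mol.
CH3 at 300° is staggered. Ph at 0° is gauche with CH3 at 300° (1.1); Ph at 0° is gauche with OCH3 at 60° (0.9); F at 240° is gauche with CH3 at 300° (0.6). Total 2.6 kcal/mol.
The maximum (6.8 kcal/mol) occurs with CH3 at 0°.

0°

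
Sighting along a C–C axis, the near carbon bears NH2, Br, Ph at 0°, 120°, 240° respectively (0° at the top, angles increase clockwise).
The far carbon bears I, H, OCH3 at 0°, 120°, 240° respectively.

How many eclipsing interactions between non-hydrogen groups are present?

Non-H eclipsing pairs: NH2(0°)/I(0°); Ph(240°)/OCH3(240°) — 2 interactions.

2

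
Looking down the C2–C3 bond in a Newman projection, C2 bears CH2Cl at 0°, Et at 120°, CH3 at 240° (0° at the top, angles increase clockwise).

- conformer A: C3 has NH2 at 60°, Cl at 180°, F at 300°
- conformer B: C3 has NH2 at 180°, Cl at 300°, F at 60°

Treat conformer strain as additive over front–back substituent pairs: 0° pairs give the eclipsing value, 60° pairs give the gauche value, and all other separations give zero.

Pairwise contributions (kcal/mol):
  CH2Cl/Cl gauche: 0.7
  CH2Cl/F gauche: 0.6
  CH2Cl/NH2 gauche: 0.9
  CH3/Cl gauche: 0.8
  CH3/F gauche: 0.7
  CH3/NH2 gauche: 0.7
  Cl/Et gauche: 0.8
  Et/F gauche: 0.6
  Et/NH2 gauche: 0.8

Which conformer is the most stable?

B

A (staggered): CH2Cl–NH2 gauche, CH2Cl–F gauche, Et–NH2 gauche, Et–Cl gauche, CH3–Cl gauche, CH3–F gauche; 0.9 + 0.6 + 0.8 + 0.8 + 0.8 + 0.7 = 4.6 kcal/mol.
B (staggered): CH2Cl–Cl gauche, CH2Cl–F gauche, Et–NH2 gauche, Et–F gauche, CH3–NH2 gauche, CH3–Cl gauche; 0.7 + 0.6 + 0.8 + 0.6 + 0.7 + 0.8 = 4.2 kcal/mol.
B has the lowest total (4.2 kcal/mol).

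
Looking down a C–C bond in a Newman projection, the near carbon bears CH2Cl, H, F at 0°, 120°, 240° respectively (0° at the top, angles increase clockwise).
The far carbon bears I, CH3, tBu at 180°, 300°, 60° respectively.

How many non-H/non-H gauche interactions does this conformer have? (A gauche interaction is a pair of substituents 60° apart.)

4

Non-H gauche pairs: CH2Cl(0°)/CH3(300°); CH2Cl(0°)/tBu(60°); F(240°)/I(180°); F(240°)/CH3(300°) — 4 interactions.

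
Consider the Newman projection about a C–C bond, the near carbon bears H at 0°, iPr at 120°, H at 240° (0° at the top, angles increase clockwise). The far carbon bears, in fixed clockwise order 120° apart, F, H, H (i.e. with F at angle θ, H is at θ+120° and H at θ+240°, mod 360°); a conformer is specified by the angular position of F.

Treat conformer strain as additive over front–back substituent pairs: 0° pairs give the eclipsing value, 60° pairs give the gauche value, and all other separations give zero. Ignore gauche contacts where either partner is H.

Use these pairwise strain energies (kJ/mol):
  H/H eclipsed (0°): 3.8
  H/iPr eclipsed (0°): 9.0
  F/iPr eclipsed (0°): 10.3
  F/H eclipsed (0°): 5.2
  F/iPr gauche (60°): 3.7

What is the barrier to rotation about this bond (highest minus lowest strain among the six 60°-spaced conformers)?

18.0 kJ/mol

F at 0° (eclipsed): H–F eclipsed, iPr–H eclipsed, H–H eclipsed; 5.2 + 9.0 + 3.8 = 18.0 kJ/mol.
F at 60° (staggered): iPr–F gauche; 3.7 = 3.7 kJ/mol.
F at 120° (eclipsed): H–H eclipsed, iPr–F eclipsed, H–H eclipsed; 3.8 + 10.3 + 3.8 = 17.9 kJ/mol.
F at 180° (staggered): iPr–F gauche; 3.7 = 3.7 kJ/mol.
F at 240° (eclipsed): H–H eclipsed, iPr–H eclipsed, H–F eclipsed; 3.8 + 9.0 + 5.2 = 18.0 kJ/mol.
F at 300° (staggered): no non-H gauche contacts → 0.0 kJ/mol.
Max at 0° (18.0 kJ/mol), min at 300° (0.0 kJ/mol); barrier = 18.0 kJ/mol.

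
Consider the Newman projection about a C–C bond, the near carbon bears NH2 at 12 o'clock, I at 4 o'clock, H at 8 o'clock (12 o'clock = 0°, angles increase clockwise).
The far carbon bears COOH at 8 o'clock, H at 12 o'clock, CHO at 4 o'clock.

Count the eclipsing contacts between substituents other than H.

1

Non-H eclipsing pairs: I(120°)/CHO(120°) — 1 interaction.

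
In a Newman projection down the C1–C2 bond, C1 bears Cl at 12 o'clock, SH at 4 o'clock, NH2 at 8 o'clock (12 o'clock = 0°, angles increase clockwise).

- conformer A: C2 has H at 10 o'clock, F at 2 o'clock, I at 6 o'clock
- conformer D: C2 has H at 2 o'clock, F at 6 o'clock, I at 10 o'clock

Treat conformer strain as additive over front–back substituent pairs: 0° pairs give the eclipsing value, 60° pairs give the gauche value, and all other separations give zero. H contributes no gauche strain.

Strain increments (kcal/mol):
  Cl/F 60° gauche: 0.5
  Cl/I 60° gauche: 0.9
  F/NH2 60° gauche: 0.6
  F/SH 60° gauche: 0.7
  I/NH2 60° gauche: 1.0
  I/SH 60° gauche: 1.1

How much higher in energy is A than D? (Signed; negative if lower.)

A (staggered): Cl–F gauche, SH–F gauche, SH–I gauche, NH2–I gauche; 0.5 + 0.7 + 1.1 + 1.0 = 3.3 kcal/mol.
D (staggered): Cl–I gauche, SH–F gauche, NH2–F gauche, NH2–I gauche; 0.9 + 0.7 + 0.6 + 1.0 = 3.2 kcal/mol.
E(A) − E(D) = 3.3 − 3.2 = +0.1 kcal/mol.

+0.1 kcal/mol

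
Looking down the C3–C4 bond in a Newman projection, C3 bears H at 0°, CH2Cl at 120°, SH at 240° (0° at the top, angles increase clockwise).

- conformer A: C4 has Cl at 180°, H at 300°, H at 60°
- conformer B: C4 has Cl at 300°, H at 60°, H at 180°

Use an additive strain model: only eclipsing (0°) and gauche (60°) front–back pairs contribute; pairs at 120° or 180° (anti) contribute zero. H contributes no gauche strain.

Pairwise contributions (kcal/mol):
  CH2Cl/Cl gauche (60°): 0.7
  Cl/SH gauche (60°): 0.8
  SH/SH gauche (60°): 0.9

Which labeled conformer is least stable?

A (staggered): CH2Cl(120°)/Cl(180°) gauche 0.7; SH(240°)/Cl(180°) gauche 0.8 → 1.5 kcal/mol.
B (staggered): SH(240°)/Cl(300°) gauche 0.8 → 0.8 kcal/mol.
A has the highest total (1.5 kcal/mol).

A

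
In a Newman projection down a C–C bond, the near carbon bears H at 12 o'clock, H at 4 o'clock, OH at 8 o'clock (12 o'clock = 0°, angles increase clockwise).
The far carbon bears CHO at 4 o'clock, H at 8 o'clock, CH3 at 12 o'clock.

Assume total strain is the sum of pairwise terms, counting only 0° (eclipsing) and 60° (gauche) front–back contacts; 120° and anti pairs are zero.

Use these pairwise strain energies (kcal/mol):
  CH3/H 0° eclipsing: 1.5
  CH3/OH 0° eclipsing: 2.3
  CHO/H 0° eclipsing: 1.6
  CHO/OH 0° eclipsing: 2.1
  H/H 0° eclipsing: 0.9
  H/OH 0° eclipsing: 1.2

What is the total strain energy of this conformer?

This conformer (eclipsed): H(0°)/CH3(0°) eclipsed 1.5; H(120°)/CHO(120°) eclipsed 1.6; OH(240°)/H(240°) eclipsed 1.2 → 4.3 kcal/mol.

4.3 kcal/mol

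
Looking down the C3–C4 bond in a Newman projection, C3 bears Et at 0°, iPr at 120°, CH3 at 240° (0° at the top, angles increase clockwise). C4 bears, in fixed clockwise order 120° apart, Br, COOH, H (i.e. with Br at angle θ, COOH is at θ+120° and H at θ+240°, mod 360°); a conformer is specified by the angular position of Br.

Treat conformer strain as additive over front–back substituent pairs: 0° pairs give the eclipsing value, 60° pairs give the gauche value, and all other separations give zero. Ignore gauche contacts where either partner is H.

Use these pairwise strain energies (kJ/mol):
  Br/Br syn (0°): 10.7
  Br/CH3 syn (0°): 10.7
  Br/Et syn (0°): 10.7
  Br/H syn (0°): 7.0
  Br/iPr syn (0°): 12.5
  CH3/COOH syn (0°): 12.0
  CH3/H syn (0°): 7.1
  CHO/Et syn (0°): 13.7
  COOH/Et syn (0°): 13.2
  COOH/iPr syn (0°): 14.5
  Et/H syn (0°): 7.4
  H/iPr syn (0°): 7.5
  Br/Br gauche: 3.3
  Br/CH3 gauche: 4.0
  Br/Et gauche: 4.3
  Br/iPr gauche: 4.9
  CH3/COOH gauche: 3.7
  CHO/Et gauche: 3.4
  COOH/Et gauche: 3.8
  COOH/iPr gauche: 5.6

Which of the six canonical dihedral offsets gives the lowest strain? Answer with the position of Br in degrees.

180°

Br at 0° (eclipsed): Et(0°)/Br(0°) eclipsed 10.7; iPr(120°)/COOH(120°) eclipsed 14.5; CH3(240°)/H(240°) eclipsed 7.1 → 32.3 kJ/mol.
Br at 60° (staggered): Et(0°)/Br(60°) gauche 4.3; iPr(120°)/Br(60°) gauche 4.9; iPr(120°)/COOH(180°) gauche 5.6; CH3(240°)/COOH(180°) gauche 3.7 → 18.5 kJ/mol.
Br at 120° (eclipsed): Et(0°)/H(0°) eclipsed 7.4; iPr(120°)/Br(120°) eclipsed 12.5; CH3(240°)/COOH(240°) eclipsed 12.0 → 31.9 kJ/mol.
Br at 180° (staggered): Et(0°)/COOH(300°) gauche 3.8; iPr(120°)/Br(180°) gauche 4.9; CH3(240°)/Br(180°) gauche 4.0; CH3(240°)/COOH(300°) gauche 3.7 → 16.4 kJ/mol.
Br at 240° (eclipsed): Et(0°)/COOH(0°) eclipsed 13.2; iPr(120°)/H(120°) eclipsed 7.5; CH3(240°)/Br(240°) eclipsed 10.7 → 31.4 kJ/mol.
Br at 300° (staggered): Et(0°)/Br(300°) gauche 4.3; Et(0°)/COOH(60°) gauche 3.8; iPr(120°)/COOH(60°) gauche 5.6; CH3(240°)/Br(300°) gauche 4.0 → 17.7 kJ/mol.
The minimum (16.4 kJ/mol) occurs with Br at 180°.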